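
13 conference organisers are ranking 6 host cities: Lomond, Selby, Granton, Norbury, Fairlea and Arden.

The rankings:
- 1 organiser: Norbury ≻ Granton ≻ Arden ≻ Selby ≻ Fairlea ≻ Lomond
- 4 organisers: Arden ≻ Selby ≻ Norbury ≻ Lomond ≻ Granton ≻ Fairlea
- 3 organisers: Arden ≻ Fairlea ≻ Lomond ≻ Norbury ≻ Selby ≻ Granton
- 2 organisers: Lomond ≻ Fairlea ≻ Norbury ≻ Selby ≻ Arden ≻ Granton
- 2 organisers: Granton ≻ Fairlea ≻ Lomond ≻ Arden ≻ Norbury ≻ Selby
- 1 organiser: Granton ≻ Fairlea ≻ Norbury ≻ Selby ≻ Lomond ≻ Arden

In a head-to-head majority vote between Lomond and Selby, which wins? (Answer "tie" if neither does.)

Ballots ranking Lomond above Selby: 3 + 2 + 2 = 7.
Ballots ranking Selby above Lomond: 13 − 7 = 6.
Lomond wins the head-to-head 7–6.

Lomond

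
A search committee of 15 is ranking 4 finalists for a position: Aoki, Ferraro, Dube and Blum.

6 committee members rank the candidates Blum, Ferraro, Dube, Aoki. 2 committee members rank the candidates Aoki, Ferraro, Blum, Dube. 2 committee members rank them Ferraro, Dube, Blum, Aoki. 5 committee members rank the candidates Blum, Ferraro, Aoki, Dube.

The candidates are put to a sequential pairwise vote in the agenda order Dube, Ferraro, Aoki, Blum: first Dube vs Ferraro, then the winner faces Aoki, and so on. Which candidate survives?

Blum

Round 1: Dube vs Ferraro — 0–15, Ferraro advances.
Round 2: Ferraro vs Aoki — 13–2, Ferraro advances.
Round 3: Ferraro vs Blum — 4–11, Blum advances.
The agenda winner is Blum.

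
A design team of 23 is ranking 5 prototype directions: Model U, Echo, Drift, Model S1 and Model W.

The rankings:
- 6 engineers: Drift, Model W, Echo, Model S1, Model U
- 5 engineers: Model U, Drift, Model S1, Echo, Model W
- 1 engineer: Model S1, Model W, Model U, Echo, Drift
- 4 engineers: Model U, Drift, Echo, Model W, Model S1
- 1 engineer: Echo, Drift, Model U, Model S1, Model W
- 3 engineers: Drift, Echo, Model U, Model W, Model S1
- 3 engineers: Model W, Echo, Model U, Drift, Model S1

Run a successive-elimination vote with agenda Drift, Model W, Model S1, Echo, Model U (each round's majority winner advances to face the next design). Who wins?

Round 1: Drift vs Model W — 19–4, Drift advances.
Round 2: Drift vs Model S1 — 22–1, Drift advances.
Round 3: Drift vs Echo — 18–5, Drift advances.
Round 4: Drift vs Model U — 10–13, Model U advances.
Model U survives the agenda.

Model U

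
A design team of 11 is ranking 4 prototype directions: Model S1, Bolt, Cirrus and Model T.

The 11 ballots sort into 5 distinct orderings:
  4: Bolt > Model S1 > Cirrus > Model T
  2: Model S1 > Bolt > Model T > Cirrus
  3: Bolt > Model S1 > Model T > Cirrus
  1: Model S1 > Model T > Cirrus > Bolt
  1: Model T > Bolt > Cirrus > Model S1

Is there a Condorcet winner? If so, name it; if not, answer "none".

Check each pair by majority over 11 ballots:
Model S1 vs Bolt: Bolt wins 8–3.
Model S1–Cirrus: Model S1 10–1.
Model S1 vs Model T: Model S1 is ranked higher on 4+2+3+1 = 10 ballots, Model T on 1. Model S1 wins 10–1.
Bolt–Cirrus: Bolt 10–1.
Bolt vs Model T: 9 to 2, Bolt.
Cirrus vs Model T: Cirrus preferred on 4 ballots; Model T wins 7–4.
Bolt defeats every rival head-to-head and is the Condorcet winner.

Bolt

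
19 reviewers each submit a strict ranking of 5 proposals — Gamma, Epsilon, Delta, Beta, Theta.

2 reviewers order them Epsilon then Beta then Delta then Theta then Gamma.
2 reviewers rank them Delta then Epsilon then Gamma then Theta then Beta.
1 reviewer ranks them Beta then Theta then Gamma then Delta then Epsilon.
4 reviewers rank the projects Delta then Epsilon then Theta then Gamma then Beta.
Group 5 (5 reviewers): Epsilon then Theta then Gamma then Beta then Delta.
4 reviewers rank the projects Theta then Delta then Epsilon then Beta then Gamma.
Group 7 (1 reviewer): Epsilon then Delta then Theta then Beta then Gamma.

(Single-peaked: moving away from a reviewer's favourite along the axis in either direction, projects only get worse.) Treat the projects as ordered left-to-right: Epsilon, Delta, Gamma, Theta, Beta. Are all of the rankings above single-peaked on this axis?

no

Axis positions: Epsilon=1, Delta=2, Gamma=3, Theta=4, Beta=5.
Group 1: ranking walks positions 1-5-2-4-3; Beta is ranked above Delta even though Delta lies between Beta and the peak Epsilon on the axis — preferences dip and rise again. Not single-peaked.
Group 2 (peak Delta at position 2): ranking walks positions 2-1-3-4-5, expanding outward from the peak — single-peaked.
Group 3 (peak Beta at position 5): ranking walks positions 5-4-3-2-1, expanding outward from the peak — single-peaked.
Group 4: ranking walks positions 2-1-4-3-5; Theta is ranked above Gamma even though Gamma lies between Theta and the peak Delta on the axis — preferences dip and rise again. Not single-peaked.
Group 5: ranking walks positions 1-4-3-5-2; Theta is ranked above Delta even though Delta lies between Theta and the peak Epsilon on the axis — preferences dip and rise again. Not single-peaked.
Group 6: ranking walks positions 4-2-1-5-3; Delta is ranked above Gamma even though Gamma lies between Delta and the peak Theta on the axis — preferences dip and rise again. Not single-peaked.
Group 7: ranking walks positions 1-2-4-5-3; Theta is ranked above Gamma even though Gamma lies between Theta and the peak Epsilon on the axis — preferences dip and rise again. Not single-peaked.
Group 1 violates single-peakedness, so the profile is not single-peaked on this axis.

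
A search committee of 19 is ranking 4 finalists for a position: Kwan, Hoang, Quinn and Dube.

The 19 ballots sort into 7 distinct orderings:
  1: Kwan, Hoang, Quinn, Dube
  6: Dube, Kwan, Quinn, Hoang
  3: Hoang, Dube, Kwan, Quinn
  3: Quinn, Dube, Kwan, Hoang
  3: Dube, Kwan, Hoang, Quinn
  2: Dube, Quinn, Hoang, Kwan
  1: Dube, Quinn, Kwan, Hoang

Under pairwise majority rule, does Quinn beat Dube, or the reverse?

Ballots ranking Quinn above Dube: 1 + 3 = 4.
Ballots ranking Dube above Quinn: 19 − 4 = 15.
Dube wins the head-to-head 15–4.

Dube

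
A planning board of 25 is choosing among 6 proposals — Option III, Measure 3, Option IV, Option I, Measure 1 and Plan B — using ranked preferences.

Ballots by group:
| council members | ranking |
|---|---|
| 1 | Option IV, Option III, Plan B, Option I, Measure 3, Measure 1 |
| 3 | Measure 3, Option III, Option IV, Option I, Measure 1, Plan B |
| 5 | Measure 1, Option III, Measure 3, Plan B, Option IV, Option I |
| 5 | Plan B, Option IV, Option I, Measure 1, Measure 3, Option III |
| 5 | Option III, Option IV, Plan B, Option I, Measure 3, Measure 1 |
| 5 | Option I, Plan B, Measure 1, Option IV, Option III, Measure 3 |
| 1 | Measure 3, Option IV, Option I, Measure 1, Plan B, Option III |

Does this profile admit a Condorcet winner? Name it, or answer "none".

none

Pairwise majorities:
Option III vs Measure 3: Option III preferred on 1+5+5+5 = 16 ballots; Option III wins 16–9.
Option III vs Option IV: Option III preferred on 3+5+5 = 13 ballots; Option III wins 13–12.
Option III vs Option I: Option III wins 14–11.
Option III vs Measure 1: Measure 1 wins 16–9.
Option III vs Plan B: Option III, 14–11.
Measure 3 vs Option IV: Measure 3 preferred on 3+5+1 = 9 ballots; Option IV wins 16–9.
Measure 3 vs Option I: Measure 3 is ranked higher on 3+5+1 = 9 ballots, Option I on 16. Option I wins 16–9.
Measure 3–Measure 1: Measure 1 15–10.
Measure 3–Plan B: Plan B 16–9.
Option IV–Option I: Option IV 20–5.
Option IV vs Measure 1: 1+3+5+5+1 = 15 for Option IV, 10 for Measure 1 — Option IV by 15–10.
Option IV vs Plan B: 10 to 15, Plan B.
Option I vs Measure 1: Option I wins 20–5.
Option I vs Plan B: 9 to 16, Plan B.
Measure 1 vs Plan B: 3+5+1 = 9 for Measure 1, 16 for Plan B — Plan B by 16–9.
Each option drops at least one matchup (Option III loses to Measure 1; Measure 3 loses to Option III; Option IV loses to Option III; Option I loses to Option III; Measure 1 loses to Option IV; Plan B loses to Option III); the cycle Option III beats Option IV beats Measure 1 beats Option III rules out a Condorcet winner.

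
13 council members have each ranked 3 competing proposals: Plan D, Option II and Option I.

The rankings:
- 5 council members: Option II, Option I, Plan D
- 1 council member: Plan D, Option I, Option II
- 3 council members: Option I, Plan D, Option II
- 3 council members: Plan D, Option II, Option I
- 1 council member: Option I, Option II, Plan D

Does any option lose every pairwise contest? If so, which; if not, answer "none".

none

Pairwise majorities:
Plan D vs Option II: 7 to 6, Plan D.
Plan D vs Option I: Plan D is ranked higher on 1+3 = 4 ballots, Option I on 9. Option I wins 9–4.
Option II vs Option I: 5+3 = 8 for Option II, 5 for Option I — Option II by 8–5.
Each option has at least one pairwise win (Plan D beats Option II; Option II beats Option I; Option I beats Plan D) — no Condorcet loser.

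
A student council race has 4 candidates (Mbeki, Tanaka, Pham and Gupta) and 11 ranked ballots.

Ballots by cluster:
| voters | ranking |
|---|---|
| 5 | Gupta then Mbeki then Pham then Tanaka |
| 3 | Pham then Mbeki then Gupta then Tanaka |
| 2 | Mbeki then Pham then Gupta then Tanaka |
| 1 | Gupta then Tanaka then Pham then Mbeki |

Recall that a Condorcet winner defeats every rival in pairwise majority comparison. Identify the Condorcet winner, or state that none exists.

Head-to-head results (11 voters):
Mbeki vs Tanaka: Mbeki wins 10–1.
Mbeki–Pham: Mbeki 7–4.
Mbeki–Gupta: Gupta 6–5.
Tanaka vs Pham: Pham wins 10–1.
Tanaka–Gupta: Gupta 11–0.
Pham vs Gupta: Gupta wins 6–5.
Gupta wins every pairwise contest, so Gupta is the Condorcet winner.

Gupta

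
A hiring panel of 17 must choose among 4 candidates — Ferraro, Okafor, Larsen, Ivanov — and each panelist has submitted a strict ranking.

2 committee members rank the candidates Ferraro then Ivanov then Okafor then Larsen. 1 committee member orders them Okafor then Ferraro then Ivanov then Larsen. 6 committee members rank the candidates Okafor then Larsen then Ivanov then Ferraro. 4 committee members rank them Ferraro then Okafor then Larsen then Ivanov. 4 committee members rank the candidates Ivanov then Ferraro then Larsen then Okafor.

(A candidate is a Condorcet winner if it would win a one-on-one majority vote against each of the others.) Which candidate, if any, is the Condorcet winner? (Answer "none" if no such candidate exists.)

Check each pair by majority over 17 ballots:
Ferraro vs Okafor: Ferraro preferred on 2+4+4 = 10 ballots; Ferraro wins 10–7.
Ferraro vs Larsen: 2+1+4+4 = 11 for Ferraro, 6 for Larsen — Ferraro by 11–6.
Ferraro vs Ivanov: Ferraro preferred on 2+1+4 = 7 ballots; Ivanov wins 10–7.
Okafor vs Larsen: Okafor, 13–4.
Okafor vs Ivanov: Okafor, 11–6.
Larsen vs Ivanov: 10 to 7, Larsen.
Every candidate loses at least once (Ferraro loses to Ivanov; Okafor loses to Ferraro; Larsen loses to Ferraro; Ivanov loses to Okafor). The majority relation contains the cycle Ferraro beats Okafor beats Ivanov beats Ferraro, so there is no Condorcet winner.

none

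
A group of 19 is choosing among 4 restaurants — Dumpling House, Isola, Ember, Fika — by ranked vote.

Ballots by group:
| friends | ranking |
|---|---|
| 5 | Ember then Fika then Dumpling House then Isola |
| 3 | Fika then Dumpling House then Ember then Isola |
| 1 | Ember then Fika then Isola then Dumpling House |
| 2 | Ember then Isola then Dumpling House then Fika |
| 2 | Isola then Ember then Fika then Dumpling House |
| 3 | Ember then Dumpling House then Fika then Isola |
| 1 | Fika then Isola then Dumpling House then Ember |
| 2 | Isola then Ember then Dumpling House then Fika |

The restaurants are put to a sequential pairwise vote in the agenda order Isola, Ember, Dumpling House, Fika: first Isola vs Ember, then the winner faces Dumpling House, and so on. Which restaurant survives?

Round 1: Isola vs Ember — 5–14, Ember advances.
Round 2: Ember vs Dumpling House — 15–4, Ember advances.
Round 3: Ember vs Fika — 15–4, Ember advances.
Ember survives the agenda.

Ember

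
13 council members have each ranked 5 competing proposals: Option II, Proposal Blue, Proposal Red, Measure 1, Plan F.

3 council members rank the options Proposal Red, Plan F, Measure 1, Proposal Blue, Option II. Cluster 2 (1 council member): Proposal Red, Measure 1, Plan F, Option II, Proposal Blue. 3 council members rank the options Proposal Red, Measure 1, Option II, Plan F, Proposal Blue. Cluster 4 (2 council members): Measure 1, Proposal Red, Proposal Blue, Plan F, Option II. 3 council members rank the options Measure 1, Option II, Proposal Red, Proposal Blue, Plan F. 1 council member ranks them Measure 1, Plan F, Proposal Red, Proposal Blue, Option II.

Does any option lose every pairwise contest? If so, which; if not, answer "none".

Pairwise majorities:
Option II vs Proposal Blue: 7 to 6, Option II.
Option II vs Proposal Red: 3 for Option II, 10 for Proposal Red — Proposal Red by 10–3.
Option II vs Measure 1: Measure 1 wins 13–0.
Option II vs Plan F: Plan F, 7–6.
Proposal Blue vs Proposal Red: 0 for Proposal Blue, 13 for Proposal Red — Proposal Red by 13–0.
Proposal Blue vs Measure 1: Measure 1, 13–0.
Proposal Blue vs Plan F: 2+3 = 5 for Proposal Blue, 8 for Plan F — Plan F by 8–5.
Proposal Red vs Measure 1: Proposal Red preferred on 3+1+3 = 7 ballots; Proposal Red wins 7–6.
Proposal Red vs Plan F: Proposal Red preferred on 3+1+3+2+3 = 12 ballots; Proposal Red wins 12–1.
Measure 1 vs Plan F: Measure 1 is ranked higher on 1+3+2+3+1 = 10 ballots, Plan F on 3. Measure 1 wins 10–3.
Proposal Blue is beaten in every head-to-head and is the Condorcet loser.

Proposal Blue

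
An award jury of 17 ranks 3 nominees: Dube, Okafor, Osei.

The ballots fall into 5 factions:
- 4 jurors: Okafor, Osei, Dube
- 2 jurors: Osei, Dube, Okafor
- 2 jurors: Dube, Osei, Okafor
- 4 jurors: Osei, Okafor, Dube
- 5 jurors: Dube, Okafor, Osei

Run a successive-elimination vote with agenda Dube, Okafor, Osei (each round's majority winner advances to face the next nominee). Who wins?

Round 1: Dube vs Okafor — 9–8, Dube advances.
Round 2: Dube vs Osei — 7–10, Osei advances.
The agenda winner is Osei.

Osei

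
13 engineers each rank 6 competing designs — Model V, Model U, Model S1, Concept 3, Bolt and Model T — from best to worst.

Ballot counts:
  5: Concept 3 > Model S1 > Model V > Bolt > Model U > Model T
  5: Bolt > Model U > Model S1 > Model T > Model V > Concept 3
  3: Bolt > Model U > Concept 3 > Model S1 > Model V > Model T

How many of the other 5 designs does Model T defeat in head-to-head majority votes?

0

Model T against each rival (13 engineers):
Model T–Model V: Model V 8–5.
Model T vs Model U: Model U wins 13–0.
Model T vs Model S1: Model S1, 13–0.
Model T vs Concept 3: Model T preferred on 5 ballots; Concept 3 wins 8–5.
Model T vs Bolt: 0 to 13, Bolt.
Model T beats no one; loses to Model V, Model U, Model S1, Concept 3, Bolt — 0 pairwise wins.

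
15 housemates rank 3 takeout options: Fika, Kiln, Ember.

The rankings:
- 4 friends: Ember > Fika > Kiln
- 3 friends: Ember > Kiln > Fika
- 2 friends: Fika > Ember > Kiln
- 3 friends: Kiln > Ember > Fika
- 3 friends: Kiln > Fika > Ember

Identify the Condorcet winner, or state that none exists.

Head-to-head results (15 friends):
Fika vs Kiln: Fika is ranked higher on 4+2 = 6 ballots, Kiln on 9. Kiln wins 9–6.
Fika vs Ember: Fika preferred on 2+3 = 5 ballots; Ember wins 10–5.
Kiln vs Ember: Kiln is ranked higher on 3+3 = 6 ballots, Ember on 9. Ember wins 9–6.
Ember beats each of Fika, Kiln — Ember is the Condorcet winner.

Ember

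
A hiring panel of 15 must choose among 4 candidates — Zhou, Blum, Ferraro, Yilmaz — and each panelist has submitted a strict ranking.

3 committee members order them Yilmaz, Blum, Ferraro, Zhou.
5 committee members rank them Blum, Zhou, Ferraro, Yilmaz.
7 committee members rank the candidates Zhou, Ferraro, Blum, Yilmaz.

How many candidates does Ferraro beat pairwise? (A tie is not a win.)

1

Ferraro against each rival (15 committee members):
Ferraro vs Zhou: Ferraro is ranked higher on 3 ballots, Zhou on 12. Zhou wins 12–3.
Ferraro vs Blum: Blum wins 8–7.
Ferraro–Yilmaz: Ferraro 12–3.
Ferraro beats Yilmaz; loses to Zhou, Blum — 1 pairwise win.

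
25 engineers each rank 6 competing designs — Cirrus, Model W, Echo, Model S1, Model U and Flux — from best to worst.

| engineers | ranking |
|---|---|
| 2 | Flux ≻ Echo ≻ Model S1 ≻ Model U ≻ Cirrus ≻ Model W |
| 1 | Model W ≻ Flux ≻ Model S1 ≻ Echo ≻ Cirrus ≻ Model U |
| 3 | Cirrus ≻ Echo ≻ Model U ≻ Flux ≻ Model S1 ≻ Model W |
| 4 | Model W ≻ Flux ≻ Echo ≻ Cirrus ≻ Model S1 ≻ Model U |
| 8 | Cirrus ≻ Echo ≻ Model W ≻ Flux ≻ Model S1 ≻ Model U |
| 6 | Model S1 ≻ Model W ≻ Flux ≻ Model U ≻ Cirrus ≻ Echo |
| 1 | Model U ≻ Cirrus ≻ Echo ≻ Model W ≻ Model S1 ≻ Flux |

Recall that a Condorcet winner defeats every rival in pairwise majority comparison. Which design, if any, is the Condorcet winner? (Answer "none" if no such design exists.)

Pairwise majorities:
Cirrus vs Model W: 14 to 11, Cirrus.
Cirrus vs Echo: 3+8+6+1 = 18 for Cirrus, 7 for Echo — Cirrus by 18–7.
Cirrus vs Model S1: 3+4+8+1 = 16 for Cirrus, 9 for Model S1 — Cirrus by 16–9.
Cirrus vs Model U: 1+3+4+8 = 16 for Cirrus, 9 for Model U — Cirrus by 16–9.
Cirrus vs Flux: Cirrus preferred on 3+8+1 = 12 ballots; Flux wins 13–12.
Model W vs Echo: Model W is ranked higher on 1+4+6 = 11 ballots, Echo on 14. Echo wins 14–11.
Model W vs Model S1: Model W is ranked higher on 1+4+8+1 = 14 ballots, Model S1 on 11. Model W wins 14–11.
Model W vs Model U: Model W is ranked higher on 1+4+8+6 = 19 ballots, Model U on 6. Model W wins 19–6.
Model W vs Flux: 20 to 5, Model W.
Echo vs Model S1: 2+3+4+8+1 = 18 for Echo, 7 for Model S1 — Echo by 18–7.
Echo vs Model U: Echo is ranked higher on 2+1+3+4+8 = 18 ballots, Model U on 7. Echo wins 18–7.
Echo vs Flux: Echo is ranked higher on 3+8+1 = 12 ballots, Flux on 13. Flux wins 13–12.
Model S1 vs Model U: Model S1 is ranked higher on 2+1+4+8+6 = 21 ballots, Model U on 4. Model S1 wins 21–4.
Model S1 vs Flux: 6+1 = 7 for Model S1, 18 for Flux — Flux by 18–7.
Model U vs Flux: Model U preferred on 3+1 = 4 ballots; Flux wins 21–4.
No design is unbeaten: Cirrus loses to Flux; Model W loses to Cirrus; Echo loses to Cirrus; Model S1 loses to Cirrus; Model U loses to Cirrus; Flux loses to Model W. In particular Cirrus > Model W > Flux > Cirrus is a majority cycle — no Condorcet winner exists.

none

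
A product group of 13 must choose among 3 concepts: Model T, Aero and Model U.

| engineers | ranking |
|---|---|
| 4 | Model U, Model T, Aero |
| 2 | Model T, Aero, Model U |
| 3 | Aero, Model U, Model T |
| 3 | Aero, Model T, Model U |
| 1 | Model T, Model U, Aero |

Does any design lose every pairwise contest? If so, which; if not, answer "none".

Pairwise majorities:
Model T vs Aero: Model T, 7–6.
Model T vs Model U: 2+3+1 = 6 for Model T, 7 for Model U — Model U by 7–6.
Aero vs Model U: Aero wins 8–5.
Every design wins at least one matchup (Model T beats Aero; Aero beats Model U; Model U beats Model T), so there is no Condorcet loser.

none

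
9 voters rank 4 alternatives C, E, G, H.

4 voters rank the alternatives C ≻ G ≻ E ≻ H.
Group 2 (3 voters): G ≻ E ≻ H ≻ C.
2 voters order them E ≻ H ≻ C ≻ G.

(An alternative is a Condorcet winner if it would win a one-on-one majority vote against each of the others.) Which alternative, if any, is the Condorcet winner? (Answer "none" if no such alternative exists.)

Check each pair by majority over 9 ballots:
C–E: E 5–4.
C vs G: C wins 6–3.
C–H: H 5–4.
E–G: G 7–2.
E–H: E 9–0.
G vs H: G, 7–2.
Each alternative drops at least one matchup (C loses to E; E loses to G; G loses to C; H loses to E); the cycle C > G > E > C rules out a Condorcet winner.

none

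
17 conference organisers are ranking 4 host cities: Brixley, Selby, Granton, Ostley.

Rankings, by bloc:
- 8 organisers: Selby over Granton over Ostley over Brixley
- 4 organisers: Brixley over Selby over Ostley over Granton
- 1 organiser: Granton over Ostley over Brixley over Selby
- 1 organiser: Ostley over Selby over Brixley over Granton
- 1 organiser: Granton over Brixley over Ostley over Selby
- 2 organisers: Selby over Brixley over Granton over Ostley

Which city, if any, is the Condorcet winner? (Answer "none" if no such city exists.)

Selby

Pairwise majorities:
Brixley vs Selby: Selby, 11–6.
Brixley vs Granton: Granton, 10–7.
Brixley–Ostley: Ostley 10–7.
Selby vs Granton: Selby, 15–2.
Selby vs Ostley: Selby, 14–3.
Granton vs Ostley: Granton wins 12–5.
Selby defeats every rival head-to-head and is the Condorcet winner.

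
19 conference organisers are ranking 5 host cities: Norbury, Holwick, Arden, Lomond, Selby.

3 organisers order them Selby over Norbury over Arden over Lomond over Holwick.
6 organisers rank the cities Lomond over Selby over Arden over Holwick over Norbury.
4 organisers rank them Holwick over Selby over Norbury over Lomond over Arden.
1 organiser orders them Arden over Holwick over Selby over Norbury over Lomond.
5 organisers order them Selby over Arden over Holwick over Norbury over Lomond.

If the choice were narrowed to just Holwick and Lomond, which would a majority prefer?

Ballots ranking Holwick above Lomond: 4 + 1 + 5 = 10.
Ballots ranking Lomond above Holwick: 19 − 10 = 9.
Holwick wins the head-to-head 10–9.

Holwick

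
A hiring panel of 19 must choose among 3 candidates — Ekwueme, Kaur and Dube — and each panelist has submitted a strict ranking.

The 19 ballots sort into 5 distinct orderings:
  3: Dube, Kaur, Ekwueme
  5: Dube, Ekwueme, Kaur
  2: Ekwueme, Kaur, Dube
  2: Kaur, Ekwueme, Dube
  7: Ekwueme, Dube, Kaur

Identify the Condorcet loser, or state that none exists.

Kaur

Head-to-head results (19 committee members):
Ekwueme vs Kaur: Ekwueme, 14–5.
Ekwueme vs Dube: Ekwueme wins 11–8.
Kaur vs Dube: Kaur is ranked higher on 2+2 = 4 ballots, Dube on 15. Dube wins 15–4.
Kaur loses to every other candidate — it is the Condorcet loser.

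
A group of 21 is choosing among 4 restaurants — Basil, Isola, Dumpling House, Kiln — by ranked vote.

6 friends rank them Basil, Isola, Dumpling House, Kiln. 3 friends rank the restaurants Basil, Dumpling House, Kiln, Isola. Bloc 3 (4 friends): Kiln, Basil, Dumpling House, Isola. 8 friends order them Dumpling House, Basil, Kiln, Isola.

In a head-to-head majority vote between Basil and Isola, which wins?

Basil

Ballots ranking Basil above Isola: 6 + 3 + 4 + 8 = 21.
Ballots ranking Isola above Basil: 21 − 21 = 0.
Basil wins the head-to-head 21–0.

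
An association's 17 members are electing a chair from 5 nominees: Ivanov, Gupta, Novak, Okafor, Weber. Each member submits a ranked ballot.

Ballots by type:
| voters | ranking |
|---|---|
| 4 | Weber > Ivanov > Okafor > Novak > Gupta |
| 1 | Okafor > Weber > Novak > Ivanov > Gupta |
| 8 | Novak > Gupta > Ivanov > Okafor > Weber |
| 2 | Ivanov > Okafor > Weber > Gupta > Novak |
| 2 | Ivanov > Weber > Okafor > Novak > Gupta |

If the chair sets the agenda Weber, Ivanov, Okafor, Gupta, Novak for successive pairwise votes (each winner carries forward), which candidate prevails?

Round 1: Weber vs Ivanov — 5–12, Ivanov advances.
Round 2: Ivanov vs Okafor — 16–1, Ivanov advances.
Round 3: Ivanov vs Gupta — 9–8, Ivanov advances.
Round 4: Ivanov vs Novak — 8–9, Novak advances.
Novak survives the agenda.

Novak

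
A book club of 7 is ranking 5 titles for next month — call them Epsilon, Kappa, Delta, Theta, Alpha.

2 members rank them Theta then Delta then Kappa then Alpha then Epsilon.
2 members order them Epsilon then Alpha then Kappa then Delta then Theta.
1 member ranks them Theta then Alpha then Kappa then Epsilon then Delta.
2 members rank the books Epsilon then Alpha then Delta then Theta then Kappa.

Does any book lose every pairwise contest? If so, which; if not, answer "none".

Pairwise majorities:
Epsilon vs Kappa: Epsilon wins 4–3.
Epsilon vs Delta: Epsilon is ranked higher on 2+1+2 = 5 ballots, Delta on 2. Epsilon wins 5–2.
Epsilon–Theta: Epsilon 4–3.
Epsilon vs Alpha: 2+2 = 4 for Epsilon, 3 for Alpha — Epsilon by 4–3.
Kappa vs Delta: Delta wins 4–3.
Kappa–Theta: Theta 5–2.
Kappa–Alpha: Alpha 5–2.
Delta vs Theta: Delta wins 4–3.
Delta vs Alpha: Delta preferred on 2 ballots; Alpha wins 5–2.
Theta–Alpha: Alpha 4–3.
Only Kappa has no wins; Kappa is the Condorcet loser.

Kappa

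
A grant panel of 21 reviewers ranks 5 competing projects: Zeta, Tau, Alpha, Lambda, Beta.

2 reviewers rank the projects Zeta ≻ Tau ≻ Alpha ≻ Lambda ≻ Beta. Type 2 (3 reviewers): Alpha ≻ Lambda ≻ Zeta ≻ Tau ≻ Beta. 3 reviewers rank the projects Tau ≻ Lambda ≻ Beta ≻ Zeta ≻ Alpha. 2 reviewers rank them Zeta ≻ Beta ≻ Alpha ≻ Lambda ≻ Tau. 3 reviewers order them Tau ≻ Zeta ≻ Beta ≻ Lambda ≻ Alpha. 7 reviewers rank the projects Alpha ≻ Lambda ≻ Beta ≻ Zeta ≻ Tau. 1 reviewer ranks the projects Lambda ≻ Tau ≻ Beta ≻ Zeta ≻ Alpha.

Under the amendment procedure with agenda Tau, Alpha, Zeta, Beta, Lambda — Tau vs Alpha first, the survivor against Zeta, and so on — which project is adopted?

Lambda

Round 1: Tau vs Alpha — 9–12, Alpha advances.
Round 2: Alpha vs Zeta — 10–11, Zeta advances.
Round 3: Zeta vs Beta — 10–11, Beta advances.
Round 4: Beta vs Lambda — 5–16, Lambda advances.
Lambda survives the agenda.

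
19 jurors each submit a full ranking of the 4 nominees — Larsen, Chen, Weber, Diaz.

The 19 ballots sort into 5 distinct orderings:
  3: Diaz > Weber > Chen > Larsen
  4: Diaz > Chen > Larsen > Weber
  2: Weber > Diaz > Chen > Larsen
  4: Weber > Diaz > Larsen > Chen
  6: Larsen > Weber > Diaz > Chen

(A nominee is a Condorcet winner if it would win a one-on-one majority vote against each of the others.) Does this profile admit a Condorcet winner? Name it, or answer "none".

none

Head-to-head results (19 jurors):
Larsen vs Chen: 4+6 = 10 for Larsen, 9 for Chen — Larsen by 10–9.
Larsen–Weber: Larsen 10–9.
Larsen vs Diaz: Larsen is ranked higher on 6 ballots, Diaz on 13. Diaz wins 13–6.
Chen–Weber: Weber 15–4.
Chen vs Diaz: Diaz, 19–0.
Weber–Diaz: Weber 12–7.
Every nominee loses at least once (Larsen loses to Diaz; Chen loses to Larsen; Weber loses to Larsen; Diaz loses to Weber). The majority relation contains the cycle Larsen → Weber → Diaz → Larsen, so there is no Condorcet winner.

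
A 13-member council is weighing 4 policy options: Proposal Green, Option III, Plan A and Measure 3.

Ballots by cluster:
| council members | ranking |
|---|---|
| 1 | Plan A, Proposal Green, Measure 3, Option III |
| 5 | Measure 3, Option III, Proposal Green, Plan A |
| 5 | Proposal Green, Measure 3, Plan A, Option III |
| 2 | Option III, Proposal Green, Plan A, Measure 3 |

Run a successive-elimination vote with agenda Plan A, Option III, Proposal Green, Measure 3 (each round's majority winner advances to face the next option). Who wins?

Measure 3

Round 1: Plan A vs Option III — 6–7, Option III advances.
Round 2: Option III vs Proposal Green — 7–6, Option III advances.
Round 3: Option III vs Measure 3 — 2–11, Measure 3 advances.
The agenda winner is Measure 3.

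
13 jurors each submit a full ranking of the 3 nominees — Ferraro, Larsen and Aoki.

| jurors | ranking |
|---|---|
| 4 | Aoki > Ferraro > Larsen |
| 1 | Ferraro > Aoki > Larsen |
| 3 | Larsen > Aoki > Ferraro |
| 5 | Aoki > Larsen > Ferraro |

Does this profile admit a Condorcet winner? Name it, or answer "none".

Check each pair by majority over 13 ballots:
Ferraro vs Larsen: 4+1 = 5 for Ferraro, 8 for Larsen — Larsen by 8–5.
Ferraro vs Aoki: 1 to 12, Aoki.
Larsen vs Aoki: Larsen preferred on 3 ballots; Aoki wins 10–3.
Aoki defeats every rival head-to-head and is the Condorcet winner.

Aoki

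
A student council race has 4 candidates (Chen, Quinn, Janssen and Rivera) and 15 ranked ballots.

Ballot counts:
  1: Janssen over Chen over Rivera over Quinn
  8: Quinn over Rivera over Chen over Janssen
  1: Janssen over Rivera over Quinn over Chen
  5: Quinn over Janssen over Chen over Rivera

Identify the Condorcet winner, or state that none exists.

Pairwise majorities:
Chen–Quinn: Quinn 14–1.
Chen vs Janssen: Chen wins 8–7.
Chen–Rivera: Rivera 9–6.
Quinn vs Janssen: Quinn, 13–2.
Quinn vs Rivera: Quinn, 13–2.
Janssen–Rivera: Rivera 8–7.
Only Quinn has no losses; Quinn is the Condorcet winner.

Quinn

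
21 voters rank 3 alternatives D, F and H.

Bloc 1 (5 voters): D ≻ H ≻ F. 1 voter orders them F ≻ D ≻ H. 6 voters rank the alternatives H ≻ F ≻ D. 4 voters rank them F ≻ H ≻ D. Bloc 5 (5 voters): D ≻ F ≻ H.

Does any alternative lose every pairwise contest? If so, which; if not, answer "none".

Head-to-head results (21 voters):
D vs F: D is ranked higher on 5+5 = 10 ballots, F on 11. F wins 11–10.
D vs H: D, 11–10.
F vs H: F preferred on 1+4+5 = 10 ballots; H wins 11–10.
Every alternative wins at least one matchup (D beats H; F beats D; H beats F), so there is no Condorcet loser.

none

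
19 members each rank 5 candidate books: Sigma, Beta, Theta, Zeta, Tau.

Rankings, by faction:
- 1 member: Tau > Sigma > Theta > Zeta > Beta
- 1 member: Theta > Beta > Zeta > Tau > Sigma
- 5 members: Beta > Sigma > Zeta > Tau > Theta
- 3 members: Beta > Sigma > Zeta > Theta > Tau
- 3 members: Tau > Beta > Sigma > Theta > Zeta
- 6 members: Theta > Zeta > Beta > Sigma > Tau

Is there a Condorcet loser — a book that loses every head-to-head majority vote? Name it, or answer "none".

Pairwise majorities:
Sigma vs Beta: 1 for Sigma, 18 for Beta — Beta by 18–1.
Sigma vs Theta: Sigma, 12–7.
Sigma vs Zeta: Sigma is ranked higher on 1+5+3+3 = 12 ballots, Zeta on 7. Sigma wins 12–7.
Sigma–Tau: Sigma 14–5.
Beta–Theta: Beta 11–8.
Beta vs Zeta: 1+5+3+3 = 12 for Beta, 7 for Zeta — Beta by 12–7.
Beta vs Tau: Beta wins 15–4.
Theta–Zeta: Theta 11–8.
Theta–Tau: Theta 10–9.
Zeta vs Tau: Zeta preferred on 1+5+3+6 = 15 ballots; Zeta wins 15–4.
Tau loses to every other book — it is the Condorcet loser.

Tau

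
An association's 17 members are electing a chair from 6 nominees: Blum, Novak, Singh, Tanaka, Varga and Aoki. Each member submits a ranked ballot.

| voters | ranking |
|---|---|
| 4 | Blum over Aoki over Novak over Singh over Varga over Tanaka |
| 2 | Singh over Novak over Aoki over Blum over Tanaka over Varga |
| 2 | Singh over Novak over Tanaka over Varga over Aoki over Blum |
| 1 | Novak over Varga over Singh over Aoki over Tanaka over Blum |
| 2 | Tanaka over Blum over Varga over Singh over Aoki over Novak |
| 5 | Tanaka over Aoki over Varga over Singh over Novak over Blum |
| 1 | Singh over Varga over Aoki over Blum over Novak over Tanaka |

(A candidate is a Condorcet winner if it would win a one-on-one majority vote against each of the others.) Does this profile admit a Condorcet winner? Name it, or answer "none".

Pairwise majorities:
Blum vs Novak: Blum is ranked higher on 4+2+1 = 7 ballots, Novak on 10. Novak wins 10–7.
Blum–Singh: Singh 11–6.
Blum vs Tanaka: Tanaka wins 10–7.
Blum vs Varga: Varga, 9–8.
Blum–Aoki: Aoki 11–6.
Novak vs Singh: Singh, 12–5.
Novak vs Tanaka: Novak wins 10–7.
Novak vs Varga: Novak wins 9–8.
Novak–Aoki: Aoki 12–5.
Singh vs Tanaka: Singh, 10–7.
Singh vs Varga: Singh is ranked higher on 4+2+2+1 = 9 ballots, Varga on 8. Singh wins 9–8.
Singh vs Aoki: Aoki, 9–8.
Tanaka vs Varga: 11 to 6, Tanaka.
Tanaka vs Aoki: Tanaka, 9–8.
Varga vs Aoki: Aoki, 11–6.
Every candidate loses at least once (Blum loses to Novak; Novak loses to Singh; Singh loses to Aoki; Tanaka loses to Novak; Varga loses to Novak; Aoki loses to Tanaka). The majority relation contains the cycle Novak > Tanaka > Aoki > Novak, so there is no Condorcet winner.

none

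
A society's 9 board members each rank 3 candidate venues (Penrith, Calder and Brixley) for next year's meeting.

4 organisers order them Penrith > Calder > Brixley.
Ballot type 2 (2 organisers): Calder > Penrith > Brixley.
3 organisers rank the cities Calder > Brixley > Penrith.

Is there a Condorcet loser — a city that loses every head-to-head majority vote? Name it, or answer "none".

Brixley

Pairwise majorities:
Penrith vs Calder: Calder wins 5–4.
Penrith–Brixley: Penrith 6–3.
Calder vs Brixley: Calder preferred on 4+2+3 = 9 ballots; Calder wins 9–0.
Brixley is beaten in every head-to-head and is the Condorcet loser.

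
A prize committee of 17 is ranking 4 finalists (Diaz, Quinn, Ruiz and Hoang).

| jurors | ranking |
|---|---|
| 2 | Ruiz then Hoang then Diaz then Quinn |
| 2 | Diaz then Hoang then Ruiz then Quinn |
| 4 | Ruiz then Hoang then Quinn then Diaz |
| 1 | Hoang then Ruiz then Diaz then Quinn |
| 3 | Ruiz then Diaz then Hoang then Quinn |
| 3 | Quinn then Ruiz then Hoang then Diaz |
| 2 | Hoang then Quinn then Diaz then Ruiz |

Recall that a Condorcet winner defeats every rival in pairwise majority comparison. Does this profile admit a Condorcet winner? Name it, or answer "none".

Check each pair by majority over 17 ballots:
Diaz vs Quinn: 2+2+1+3 = 8 for Diaz, 9 for Quinn — Quinn by 9–8.
Diaz vs Ruiz: Diaz preferred on 2+2 = 4 ballots; Ruiz wins 13–4.
Diaz vs Hoang: Diaz is ranked higher on 2+3 = 5 ballots, Hoang on 12. Hoang wins 12–5.
Quinn vs Ruiz: Quinn is ranked higher on 3+2 = 5 ballots, Ruiz on 12. Ruiz wins 12–5.
Quinn vs Hoang: 3 for Quinn, 14 for Hoang — Hoang by 14–3.
Ruiz vs Hoang: 12 to 5, Ruiz.
Ruiz defeats every rival head-to-head and is the Condorcet winner.

Ruiz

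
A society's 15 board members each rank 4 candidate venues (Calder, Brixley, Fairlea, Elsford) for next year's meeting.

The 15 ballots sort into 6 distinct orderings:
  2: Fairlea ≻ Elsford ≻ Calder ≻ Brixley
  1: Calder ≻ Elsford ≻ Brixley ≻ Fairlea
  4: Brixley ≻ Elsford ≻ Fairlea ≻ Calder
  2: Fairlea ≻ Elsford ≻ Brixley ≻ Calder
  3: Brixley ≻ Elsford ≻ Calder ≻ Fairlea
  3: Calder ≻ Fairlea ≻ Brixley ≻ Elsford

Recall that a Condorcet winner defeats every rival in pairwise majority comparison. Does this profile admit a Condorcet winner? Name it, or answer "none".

Pairwise majorities:
Calder–Brixley: Brixley 9–6.
Calder vs Fairlea: Fairlea, 8–7.
Calder vs Elsford: Elsford, 11–4.
Brixley–Fairlea: Brixley 8–7.
Brixley–Elsford: Brixley 10–5.
Fairlea vs Elsford: Elsford, 8–7.
Brixley wins every pairwise contest, so Brixley is the Condorcet winner.

Brixley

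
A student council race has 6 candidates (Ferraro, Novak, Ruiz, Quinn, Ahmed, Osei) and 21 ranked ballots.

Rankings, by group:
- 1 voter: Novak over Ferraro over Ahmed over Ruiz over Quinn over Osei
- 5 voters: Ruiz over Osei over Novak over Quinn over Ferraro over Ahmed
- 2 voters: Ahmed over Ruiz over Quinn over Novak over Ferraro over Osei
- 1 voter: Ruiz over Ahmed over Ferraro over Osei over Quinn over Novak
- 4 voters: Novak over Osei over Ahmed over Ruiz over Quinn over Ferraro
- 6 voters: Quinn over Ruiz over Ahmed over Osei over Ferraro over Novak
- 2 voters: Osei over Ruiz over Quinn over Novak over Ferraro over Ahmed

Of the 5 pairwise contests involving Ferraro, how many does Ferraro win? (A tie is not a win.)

0

Ferraro against each rival (21 voters):
Ferraro vs Novak: Novak wins 14–7.
Ferraro vs Ruiz: 1 for Ferraro, 20 for Ruiz — Ruiz by 20–1.
Ferraro vs Quinn: Quinn, 19–2.
Ferraro vs Ahmed: Ahmed, 13–8.
Ferraro vs Osei: Osei, 17–4.
Ferraro beats no one; loses to Novak, Ruiz, Quinn, Ahmed, Osei — 0 pairwise wins.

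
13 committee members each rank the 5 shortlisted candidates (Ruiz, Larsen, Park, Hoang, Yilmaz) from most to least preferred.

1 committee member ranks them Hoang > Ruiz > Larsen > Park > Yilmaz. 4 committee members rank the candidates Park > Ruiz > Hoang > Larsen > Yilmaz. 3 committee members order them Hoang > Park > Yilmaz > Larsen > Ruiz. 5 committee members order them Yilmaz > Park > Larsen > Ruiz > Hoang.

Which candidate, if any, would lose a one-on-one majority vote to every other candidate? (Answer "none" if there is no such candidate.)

none

Head-to-head results (13 committee members):
Ruiz vs Larsen: Larsen, 8–5.
Ruiz vs Park: Ruiz is ranked higher on 1 ballot, Park on 12. Park wins 12–1.
Ruiz vs Hoang: Ruiz, 9–4.
Ruiz vs Yilmaz: Yilmaz, 8–5.
Larsen vs Park: Park, 12–1.
Larsen–Hoang: Hoang 8–5.
Larsen vs Yilmaz: Yilmaz, 8–5.
Park–Hoang: Park 9–4.
Park vs Yilmaz: Park, 8–5.
Hoang vs Yilmaz: Hoang is ranked higher on 1+4+3 = 8 ballots, Yilmaz on 5. Hoang wins 8–5.
Each candidate has at least one pairwise win (Ruiz beats Hoang; Larsen beats Ruiz; Park beats Ruiz; Hoang beats Larsen; Yilmaz beats Ruiz) — no Condorcet loser.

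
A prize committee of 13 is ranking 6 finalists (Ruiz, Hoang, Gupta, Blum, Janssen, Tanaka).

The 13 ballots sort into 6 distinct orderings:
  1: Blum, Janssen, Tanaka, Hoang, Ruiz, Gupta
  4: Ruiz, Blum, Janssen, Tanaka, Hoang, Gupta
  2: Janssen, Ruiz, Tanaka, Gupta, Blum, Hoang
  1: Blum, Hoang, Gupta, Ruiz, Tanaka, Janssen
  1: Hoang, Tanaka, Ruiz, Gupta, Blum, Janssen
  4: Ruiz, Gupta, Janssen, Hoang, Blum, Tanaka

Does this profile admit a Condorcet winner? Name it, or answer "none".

Check each pair by majority over 13 ballots:
Ruiz vs Hoang: Ruiz, 10–3.
Ruiz vs Gupta: Ruiz wins 12–1.
Ruiz vs Blum: Ruiz, 11–2.
Ruiz vs Janssen: Ruiz, 10–3.
Ruiz vs Tanaka: Ruiz preferred on 4+2+1+4 = 11 ballots; Ruiz wins 11–2.
Hoang vs Gupta: 1+4+1+1 = 7 for Hoang, 6 for Gupta — Hoang by 7–6.
Hoang vs Blum: 1+4 = 5 for Hoang, 8 for Blum — Blum by 8–5.
Hoang vs Janssen: Janssen wins 11–2.
Hoang vs Tanaka: Hoang is ranked higher on 1+1+4 = 6 ballots, Tanaka on 7. Tanaka wins 7–6.
Gupta vs Blum: Gupta, 7–6.
Gupta vs Janssen: 6 to 7, Janssen.
Gupta–Tanaka: Tanaka 8–5.
Blum vs Janssen: 1+4+1+1 = 7 for Blum, 6 for Janssen — Blum by 7–6.
Blum vs Tanaka: Blum wins 10–3.
Janssen–Tanaka: Janssen 11–2.
Only Ruiz has no losses; Ruiz is the Condorcet winner.

Ruiz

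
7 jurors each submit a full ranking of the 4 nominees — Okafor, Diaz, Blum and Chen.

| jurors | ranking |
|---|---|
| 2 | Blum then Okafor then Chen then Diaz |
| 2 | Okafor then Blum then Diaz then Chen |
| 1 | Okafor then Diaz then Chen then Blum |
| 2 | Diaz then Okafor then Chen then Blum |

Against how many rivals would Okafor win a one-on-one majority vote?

3

Okafor against each rival (7 jurors):
Okafor vs Diaz: 5 to 2, Okafor.
Okafor vs Blum: 2+1+2 = 5 for Okafor, 2 for Blum — Okafor by 5–2.
Okafor–Chen: Okafor 7–0.
Okafor beats Diaz, Blum, Chen — 3 pairwise wins.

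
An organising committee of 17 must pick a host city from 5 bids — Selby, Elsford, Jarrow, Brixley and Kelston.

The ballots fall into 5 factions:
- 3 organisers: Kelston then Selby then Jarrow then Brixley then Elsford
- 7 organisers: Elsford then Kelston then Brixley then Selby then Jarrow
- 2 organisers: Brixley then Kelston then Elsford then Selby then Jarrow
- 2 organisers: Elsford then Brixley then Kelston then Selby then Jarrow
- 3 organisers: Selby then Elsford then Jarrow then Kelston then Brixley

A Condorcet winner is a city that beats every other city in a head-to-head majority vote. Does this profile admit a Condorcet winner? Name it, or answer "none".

Head-to-head results (17 organisers):
Selby vs Elsford: Elsford, 11–6.
Selby vs Jarrow: 3+7+2+2+3 = 17 for Selby, 0 for Jarrow — Selby by 17–0.
Selby vs Brixley: Brixley wins 11–6.
Selby vs Kelston: Selby is ranked higher on 3 ballots, Kelston on 14. Kelston wins 14–3.
Elsford vs Jarrow: Elsford is ranked higher on 7+2+2+3 = 14 ballots, Jarrow on 3. Elsford wins 14–3.
Elsford–Brixley: Elsford 12–5.
Elsford vs Kelston: 7+2+3 = 12 for Elsford, 5 for Kelston — Elsford by 12–5.
Jarrow vs Brixley: 3+3 = 6 for Jarrow, 11 for Brixley — Brixley by 11–6.
Jarrow vs Kelston: Kelston wins 14–3.
Brixley–Kelston: Kelston 13–4.
Only Elsford has no losses; Elsford is the Condorcet winner.

Elsford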